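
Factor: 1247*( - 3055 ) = -3809585 = - 5^1*13^1*29^1*43^1*47^1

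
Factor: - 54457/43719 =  - 3^( -1 )*19^( - 1)*71^1 = -71/57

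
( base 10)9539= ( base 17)1G02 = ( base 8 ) 22503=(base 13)445A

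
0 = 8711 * 0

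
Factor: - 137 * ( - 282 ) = 38634 = 2^1*3^1*47^1*137^1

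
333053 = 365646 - 32593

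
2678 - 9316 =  - 6638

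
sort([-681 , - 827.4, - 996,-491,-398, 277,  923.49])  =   [ - 996, - 827.4, - 681,-491, - 398, 277,923.49]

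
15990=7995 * 2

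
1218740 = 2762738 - 1543998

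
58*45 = 2610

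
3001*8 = 24008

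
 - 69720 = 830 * ( - 84)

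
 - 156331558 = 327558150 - 483889708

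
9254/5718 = 1 + 1768/2859 = 1.62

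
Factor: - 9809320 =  - 2^3*5^1*19^1*12907^1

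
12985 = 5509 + 7476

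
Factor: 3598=2^1*7^1 * 257^1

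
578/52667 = 578/52667= 0.01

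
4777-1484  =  3293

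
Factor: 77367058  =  2^1* 149^1*259621^1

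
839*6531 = 5479509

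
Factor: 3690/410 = 9 = 3^2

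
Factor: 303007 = 303007^1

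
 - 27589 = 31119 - 58708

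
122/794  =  61/397 = 0.15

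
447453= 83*5391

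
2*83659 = 167318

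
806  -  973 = - 167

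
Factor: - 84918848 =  - 2^6*7^1 * 37^1* 47^1*109^1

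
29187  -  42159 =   -  12972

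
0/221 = 0=0.00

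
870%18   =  6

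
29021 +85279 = 114300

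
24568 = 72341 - 47773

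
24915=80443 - 55528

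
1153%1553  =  1153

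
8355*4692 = 39201660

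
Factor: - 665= - 5^1 *7^1*19^1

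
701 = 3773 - 3072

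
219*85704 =18769176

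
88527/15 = 29509/5=5901.80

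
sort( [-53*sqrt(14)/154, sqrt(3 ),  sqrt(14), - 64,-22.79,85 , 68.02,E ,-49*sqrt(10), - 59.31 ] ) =[ - 49*sqrt(10), - 64, - 59.31 , - 22.79, - 53*sqrt( 14 ) /154, sqrt(3),  E , sqrt(14 ),68.02,85 ]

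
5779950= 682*8475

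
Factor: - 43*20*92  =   - 79120 = -  2^4*5^1*  23^1*43^1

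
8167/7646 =1+521/7646  =  1.07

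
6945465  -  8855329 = - 1909864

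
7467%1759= 431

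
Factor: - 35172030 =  - 2^1*3^1*5^1*1172401^1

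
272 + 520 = 792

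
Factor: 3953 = 59^1*67^1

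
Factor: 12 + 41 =53 = 53^1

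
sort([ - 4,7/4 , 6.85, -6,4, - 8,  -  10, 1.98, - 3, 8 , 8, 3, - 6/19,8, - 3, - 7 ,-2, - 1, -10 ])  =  [-10, - 10, - 8,-7, - 6, - 4, - 3, - 3, - 2, - 1, - 6/19, 7/4,  1.98,3, 4,6.85, 8  ,  8,  8] 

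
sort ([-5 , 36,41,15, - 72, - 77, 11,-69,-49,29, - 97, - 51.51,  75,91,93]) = [ - 97 ,-77,- 72,-69, - 51.51, - 49, - 5, 11,15,29,36,41,75,91, 93] 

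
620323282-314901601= 305421681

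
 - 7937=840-8777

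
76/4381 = 76/4381 = 0.02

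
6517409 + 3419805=9937214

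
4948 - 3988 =960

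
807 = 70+737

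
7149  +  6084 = 13233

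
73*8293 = 605389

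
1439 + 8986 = 10425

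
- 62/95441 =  - 62/95441 = -0.00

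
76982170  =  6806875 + 70175295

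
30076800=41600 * 723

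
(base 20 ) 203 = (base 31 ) PS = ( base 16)323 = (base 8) 1443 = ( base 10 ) 803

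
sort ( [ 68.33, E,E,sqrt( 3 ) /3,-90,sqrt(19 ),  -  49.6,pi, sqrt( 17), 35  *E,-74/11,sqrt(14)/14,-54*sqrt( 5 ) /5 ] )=[ - 90,-49.6,-54*sqrt( 5)/5, - 74/11,  sqrt(14 ) /14,sqrt( 3)/3,E,  E, pi,sqrt( 17 ),  sqrt(19 ), 68.33,35*E ] 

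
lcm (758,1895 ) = 3790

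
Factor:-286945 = -5^1*57389^1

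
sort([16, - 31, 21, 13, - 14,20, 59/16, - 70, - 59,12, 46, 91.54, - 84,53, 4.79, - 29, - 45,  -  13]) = [-84,  -  70, - 59, - 45, - 31, - 29, - 14, - 13, 59/16,4.79,12 , 13, 16, 20, 21, 46, 53, 91.54]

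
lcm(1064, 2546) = 71288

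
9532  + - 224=9308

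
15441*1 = 15441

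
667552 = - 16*( - 41722 )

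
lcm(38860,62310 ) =3613980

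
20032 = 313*64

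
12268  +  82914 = 95182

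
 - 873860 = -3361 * 260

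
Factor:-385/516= - 2^( - 2 )*3^( - 1)*5^1*7^1*11^1*43^( - 1 ) 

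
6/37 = 6/37 = 0.16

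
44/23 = 44/23=   1.91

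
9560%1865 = 235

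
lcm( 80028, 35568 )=320112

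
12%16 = 12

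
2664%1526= 1138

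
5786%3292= 2494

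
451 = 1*451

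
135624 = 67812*2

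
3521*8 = 28168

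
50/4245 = 10/849 = 0.01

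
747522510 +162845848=910368358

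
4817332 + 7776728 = 12594060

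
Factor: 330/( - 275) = -6/5 = - 2^1*3^1*5^( - 1) 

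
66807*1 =66807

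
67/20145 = 67/20145  =  0.00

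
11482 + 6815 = 18297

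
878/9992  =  439/4996  =  0.09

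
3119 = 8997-5878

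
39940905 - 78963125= - 39022220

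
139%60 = 19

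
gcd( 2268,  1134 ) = 1134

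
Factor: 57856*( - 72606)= - 2^10*3^1*113^1*12101^1 = - 4200692736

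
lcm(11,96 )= 1056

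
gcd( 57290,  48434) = 2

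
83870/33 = 2541 + 17/33= 2541.52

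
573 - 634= -61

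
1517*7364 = 11171188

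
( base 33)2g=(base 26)34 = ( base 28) 2Q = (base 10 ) 82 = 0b1010010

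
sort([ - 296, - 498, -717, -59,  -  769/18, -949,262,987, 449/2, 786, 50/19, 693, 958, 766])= [ - 949,-717, - 498, - 296, - 59 , - 769/18,50/19, 449/2,262, 693, 766,  786, 958, 987]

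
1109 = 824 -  - 285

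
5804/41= 141 + 23/41 = 141.56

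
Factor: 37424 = 2^4*2339^1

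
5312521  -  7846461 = - 2533940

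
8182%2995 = 2192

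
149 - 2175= - 2026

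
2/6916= 1/3458= 0.00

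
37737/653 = 57 + 516/653 = 57.79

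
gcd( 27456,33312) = 96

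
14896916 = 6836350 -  -8060566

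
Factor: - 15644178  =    -  2^1*3^4*11^1 * 8779^1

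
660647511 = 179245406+481402105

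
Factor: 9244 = 2^2 * 2311^1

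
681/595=681/595 = 1.14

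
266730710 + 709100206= 975830916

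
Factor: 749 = 7^1*107^1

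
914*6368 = 5820352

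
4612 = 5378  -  766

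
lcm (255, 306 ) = 1530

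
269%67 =1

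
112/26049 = 112/26049 = 0.00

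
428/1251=428/1251 = 0.34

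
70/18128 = 35/9064 = 0.00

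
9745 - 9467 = 278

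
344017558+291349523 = 635367081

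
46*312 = 14352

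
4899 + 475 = 5374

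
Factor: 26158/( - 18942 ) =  - 29/21= - 3^ ( - 1 ) *7^( - 1)*29^1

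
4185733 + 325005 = 4510738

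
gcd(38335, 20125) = 5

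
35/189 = 5/27 = 0.19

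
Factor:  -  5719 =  - 7^1* 19^1*43^1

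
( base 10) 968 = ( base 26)1B6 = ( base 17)35g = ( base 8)1710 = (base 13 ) 596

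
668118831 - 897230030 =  - 229111199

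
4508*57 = 256956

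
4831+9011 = 13842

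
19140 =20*957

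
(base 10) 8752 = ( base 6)104304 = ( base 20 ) 11hc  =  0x2230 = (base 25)E02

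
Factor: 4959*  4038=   2^1*3^3*19^1*29^1*673^1 = 20024442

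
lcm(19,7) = 133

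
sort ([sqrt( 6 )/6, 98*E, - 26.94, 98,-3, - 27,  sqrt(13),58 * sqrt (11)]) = [ - 27,- 26.94, - 3, sqrt( 6 )/6, sqrt(13), 98, 58*sqrt(11 ), 98*E]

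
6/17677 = 6/17677 = 0.00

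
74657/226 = 74657/226 = 330.34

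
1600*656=1049600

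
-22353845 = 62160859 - 84514704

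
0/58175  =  0=0.00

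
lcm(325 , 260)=1300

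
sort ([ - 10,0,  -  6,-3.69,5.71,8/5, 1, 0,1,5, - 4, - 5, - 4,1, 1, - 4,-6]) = [ - 10, - 6, - 6,-5, - 4, -4, - 4 , - 3.69,  0, 0,1 , 1,1 , 1, 8/5,5 , 5.71 ]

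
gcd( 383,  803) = 1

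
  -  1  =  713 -714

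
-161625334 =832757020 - 994382354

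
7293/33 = 221= 221.00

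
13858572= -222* ( - 62426 )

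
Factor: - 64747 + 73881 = 2^1 * 4567^1 = 9134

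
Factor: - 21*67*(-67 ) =3^1*7^1* 67^2= 94269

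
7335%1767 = 267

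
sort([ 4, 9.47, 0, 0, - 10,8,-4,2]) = [-10, - 4, 0,0, 2, 4,  8,9.47 ]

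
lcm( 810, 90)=810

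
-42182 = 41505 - 83687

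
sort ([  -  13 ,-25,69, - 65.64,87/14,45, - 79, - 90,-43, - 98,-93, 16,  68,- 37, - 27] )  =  [-98, - 93,-90, - 79 , - 65.64,-43,-37, - 27, - 25,-13,87/14, 16,  45, 68,69]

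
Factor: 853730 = 2^1*5^1*59^1*1447^1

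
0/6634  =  0   =  0.00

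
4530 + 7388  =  11918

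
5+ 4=9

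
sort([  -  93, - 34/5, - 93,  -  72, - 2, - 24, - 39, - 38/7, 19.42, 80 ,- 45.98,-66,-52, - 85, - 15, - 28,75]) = [ - 93,-93, - 85, - 72, - 66, - 52, - 45.98, - 39, - 28, - 24, - 15, - 34/5, - 38/7, - 2, 19.42,75,80 ] 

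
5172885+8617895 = 13790780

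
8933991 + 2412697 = 11346688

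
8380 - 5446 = 2934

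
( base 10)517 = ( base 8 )1005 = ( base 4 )20011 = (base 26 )jn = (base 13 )30A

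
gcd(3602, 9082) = 2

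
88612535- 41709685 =46902850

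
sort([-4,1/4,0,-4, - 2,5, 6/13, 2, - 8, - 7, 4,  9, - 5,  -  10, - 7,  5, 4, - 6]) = [ - 10,-8 , - 7, - 7, - 6 , - 5,-4, - 4, - 2, 0, 1/4,6/13,  2 , 4, 4, 5,  5, 9]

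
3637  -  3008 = 629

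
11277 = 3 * 3759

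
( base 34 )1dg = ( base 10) 1614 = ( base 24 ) 2J6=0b11001001110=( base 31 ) 1L2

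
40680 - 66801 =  - 26121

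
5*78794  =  393970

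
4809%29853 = 4809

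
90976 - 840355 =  - 749379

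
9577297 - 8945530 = 631767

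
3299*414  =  1365786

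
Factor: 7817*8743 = 7^1*1249^1* 7817^1 = 68344031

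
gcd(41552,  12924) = 4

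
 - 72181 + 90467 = 18286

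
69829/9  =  69829/9 = 7758.78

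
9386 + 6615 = 16001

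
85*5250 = 446250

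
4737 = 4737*1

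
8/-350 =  - 1 + 171/175 = -0.02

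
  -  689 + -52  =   - 741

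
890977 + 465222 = 1356199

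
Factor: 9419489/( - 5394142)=-2^( - 1)*13^(-2 )*23^1*15959^( - 1) * 409543^1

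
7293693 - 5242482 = 2051211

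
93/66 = 31/22=1.41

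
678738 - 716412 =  - 37674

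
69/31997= 69/31997 = 0.00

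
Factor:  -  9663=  - 3^1 * 3221^1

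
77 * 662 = 50974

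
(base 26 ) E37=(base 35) 7RT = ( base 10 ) 9549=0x254d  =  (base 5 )301144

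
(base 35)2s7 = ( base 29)42F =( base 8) 6555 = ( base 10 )3437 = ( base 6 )23525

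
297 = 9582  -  9285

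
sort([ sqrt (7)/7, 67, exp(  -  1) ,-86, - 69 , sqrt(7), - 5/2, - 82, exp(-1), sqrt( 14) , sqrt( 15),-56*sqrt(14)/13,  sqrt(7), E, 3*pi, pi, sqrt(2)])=[ - 86,-82,-69, - 56*sqrt( 14)/13 , - 5/2,exp( - 1 ) , exp( - 1 ),sqrt( 7)/7,  sqrt( 2), sqrt( 7), sqrt(7 ),E, pi, sqrt(14), sqrt(15 ), 3*pi , 67 ]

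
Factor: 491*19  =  9329 = 19^1*491^1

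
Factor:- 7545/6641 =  - 3^1*5^1*29^( - 1 )*229^( -1)*503^1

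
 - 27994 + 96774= 68780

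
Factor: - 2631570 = - 2^1*3^1*5^1 *87719^1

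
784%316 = 152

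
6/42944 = 3/21472  =  0.00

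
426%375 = 51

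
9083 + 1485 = 10568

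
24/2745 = 8/915 = 0.01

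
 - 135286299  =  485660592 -620946891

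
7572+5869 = 13441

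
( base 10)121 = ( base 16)79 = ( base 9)144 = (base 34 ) 3J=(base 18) 6d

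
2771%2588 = 183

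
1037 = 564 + 473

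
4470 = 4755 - 285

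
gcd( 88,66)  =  22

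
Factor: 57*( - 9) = - 3^3*19^1 =- 513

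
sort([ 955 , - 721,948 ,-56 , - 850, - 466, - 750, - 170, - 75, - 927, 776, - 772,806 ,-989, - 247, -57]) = [ - 989,-927, - 850 , - 772, - 750, - 721,  -  466, - 247,  -  170, - 75, - 57,- 56, 776,806,948,955 ]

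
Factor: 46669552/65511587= 2^4*31^( - 1) * 73^ ( - 1)*313^1*9319^1 * 28949^( - 1 )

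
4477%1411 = 244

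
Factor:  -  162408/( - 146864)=2^( - 1 )*3^1 * 101^1*137^ ( - 1 ) = 303/274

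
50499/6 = 16833/2 = 8416.50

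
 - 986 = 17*( - 58 ) 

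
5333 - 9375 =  - 4042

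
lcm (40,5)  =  40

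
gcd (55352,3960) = 88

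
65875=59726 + 6149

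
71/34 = 71/34 = 2.09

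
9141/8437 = 831/767 = 1.08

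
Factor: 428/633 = 2^2*3^( - 1)*107^1 *211^(-1) 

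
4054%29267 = 4054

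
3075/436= 3075/436 = 7.05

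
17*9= 153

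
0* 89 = 0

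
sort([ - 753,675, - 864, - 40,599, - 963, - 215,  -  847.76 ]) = [ - 963, - 864,-847.76, - 753, - 215, - 40, 599, 675]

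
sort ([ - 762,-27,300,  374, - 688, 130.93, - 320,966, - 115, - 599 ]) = [ - 762, - 688, - 599, - 320,-115, - 27,  130.93, 300 , 374,966 ]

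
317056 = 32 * 9908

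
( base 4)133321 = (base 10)2041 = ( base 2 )11111111001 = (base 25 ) 36G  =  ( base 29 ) 2cb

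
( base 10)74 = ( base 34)26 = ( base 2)1001010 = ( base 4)1022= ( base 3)2202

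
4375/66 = 66 + 19/66 =66.29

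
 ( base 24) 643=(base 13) 1806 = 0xDE3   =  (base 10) 3555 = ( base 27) 4NI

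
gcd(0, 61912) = 61912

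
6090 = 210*29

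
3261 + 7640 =10901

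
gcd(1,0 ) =1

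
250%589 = 250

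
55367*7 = 387569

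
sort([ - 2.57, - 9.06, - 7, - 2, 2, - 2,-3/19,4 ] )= [  -  9.06, - 7, - 2.57, - 2, - 2 , - 3/19,2,4 ] 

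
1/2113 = 1/2113  =  0.00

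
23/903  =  23/903 = 0.03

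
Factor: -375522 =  - 2^1*3^1*7^1*8941^1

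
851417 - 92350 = 759067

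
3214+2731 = 5945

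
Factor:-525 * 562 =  - 2^1 * 3^1*5^2*7^1*281^1= -295050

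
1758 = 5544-3786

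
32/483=32/483 = 0.07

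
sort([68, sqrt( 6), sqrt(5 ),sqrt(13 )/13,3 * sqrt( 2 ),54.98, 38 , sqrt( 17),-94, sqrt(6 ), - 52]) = [  -  94, - 52, sqrt( 13) /13 , sqrt( 5),sqrt(6),sqrt(6), sqrt( 17),3*sqrt( 2), 38, 54.98,68] 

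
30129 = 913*33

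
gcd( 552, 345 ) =69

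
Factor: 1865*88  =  164120 = 2^3 * 5^1*11^1 * 373^1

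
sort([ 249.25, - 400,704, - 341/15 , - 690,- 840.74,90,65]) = [ - 840.74, - 690, - 400, - 341/15,  65, 90 , 249.25,704 ] 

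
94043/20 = 94043/20 = 4702.15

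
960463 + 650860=1611323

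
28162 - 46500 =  - 18338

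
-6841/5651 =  - 6841/5651 = - 1.21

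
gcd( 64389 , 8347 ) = 1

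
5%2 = 1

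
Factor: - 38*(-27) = 1026 = 2^1*3^3*19^1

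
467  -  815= - 348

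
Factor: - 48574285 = - 5^1*103^1*257^1*367^1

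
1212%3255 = 1212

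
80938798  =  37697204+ 43241594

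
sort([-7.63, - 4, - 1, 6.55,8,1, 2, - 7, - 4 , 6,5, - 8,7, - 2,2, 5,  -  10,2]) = [ - 10, - 8, - 7.63,- 7, - 4, - 4, - 2,  -  1, 1,  2,2,2,5,  5, 6,6.55,7, 8]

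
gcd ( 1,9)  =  1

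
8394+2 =8396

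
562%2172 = 562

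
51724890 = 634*81585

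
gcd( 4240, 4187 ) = 53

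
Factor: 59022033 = 3^1 * 7^1 * 73^1*38501^1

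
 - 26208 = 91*( - 288 ) 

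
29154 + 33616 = 62770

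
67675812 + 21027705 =88703517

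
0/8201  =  0= 0.00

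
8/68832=1/8604 = 0.00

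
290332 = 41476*7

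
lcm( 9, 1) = 9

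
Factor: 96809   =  131^1 * 739^1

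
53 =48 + 5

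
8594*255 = 2191470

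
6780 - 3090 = 3690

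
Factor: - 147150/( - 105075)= 654/467 = 2^1*3^1*109^1*467^( - 1)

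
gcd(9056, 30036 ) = 4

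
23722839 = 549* 43211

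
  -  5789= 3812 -9601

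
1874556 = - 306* ( - 6126)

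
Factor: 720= 2^4 * 3^2*5^1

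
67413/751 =67413/751  =  89.76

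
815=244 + 571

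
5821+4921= 10742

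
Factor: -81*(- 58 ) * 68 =319464 =2^3*3^4*17^1*29^1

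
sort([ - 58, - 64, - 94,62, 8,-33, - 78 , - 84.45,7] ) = [ - 94, - 84.45, - 78,-64, - 58, - 33,7,  8,62 ]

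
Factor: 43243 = 83^1*521^1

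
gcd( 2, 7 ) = 1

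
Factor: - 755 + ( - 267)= - 2^1*7^1*73^1= - 1022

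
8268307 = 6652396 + 1615911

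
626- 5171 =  - 4545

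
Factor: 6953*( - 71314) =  - 2^1 *17^1* 181^1*197^1*409^1 =- 495846242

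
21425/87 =246 + 23/87 = 246.26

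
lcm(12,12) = 12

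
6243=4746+1497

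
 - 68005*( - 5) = 340025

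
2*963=1926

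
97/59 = 97/59 = 1.64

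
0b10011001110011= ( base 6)113323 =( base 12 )5843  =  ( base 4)2121303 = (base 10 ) 9843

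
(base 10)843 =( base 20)223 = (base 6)3523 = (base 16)34B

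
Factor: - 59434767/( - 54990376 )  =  2^( - 3)*3^2*17^( - 1)*47^ ( - 1) *1229^( - 1)*943409^1 = 8490681/7855768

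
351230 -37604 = 313626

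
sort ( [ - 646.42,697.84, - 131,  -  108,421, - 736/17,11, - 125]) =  [-646.42, - 131, - 125,- 108,-736/17, 11,421, 697.84]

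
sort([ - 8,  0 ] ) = [-8, 0 ] 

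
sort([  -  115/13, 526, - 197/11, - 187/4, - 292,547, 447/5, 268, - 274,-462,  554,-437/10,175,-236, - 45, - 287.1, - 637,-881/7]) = [ - 637,-462 , - 292, - 287.1, - 274,-236,-881/7, - 187/4, - 45, - 437/10, - 197/11, - 115/13, 447/5,  175 , 268, 526, 547, 554]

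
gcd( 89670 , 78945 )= 15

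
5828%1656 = 860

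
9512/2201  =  9512/2201 =4.32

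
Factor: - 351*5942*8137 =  - 16970868954 = - 2^1*3^3 * 13^1*79^1*103^1*2971^1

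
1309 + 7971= 9280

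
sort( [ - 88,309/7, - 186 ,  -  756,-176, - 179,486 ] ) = [ - 756, - 186, - 179, - 176 , - 88, 309/7,486 ]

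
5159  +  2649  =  7808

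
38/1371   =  38/1371 = 0.03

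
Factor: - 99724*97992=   -2^5*3^2*107^1*233^1 * 1361^1 = - 9772154208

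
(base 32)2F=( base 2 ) 1001111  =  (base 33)2d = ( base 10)79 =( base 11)72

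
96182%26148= 17738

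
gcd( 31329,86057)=1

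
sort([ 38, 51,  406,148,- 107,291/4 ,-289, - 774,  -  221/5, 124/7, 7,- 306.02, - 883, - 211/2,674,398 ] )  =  [ - 883,-774,-306.02, - 289,-107,-211/2 , - 221/5, 7, 124/7, 38,51, 291/4 , 148,398 , 406, 674 ]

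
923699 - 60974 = 862725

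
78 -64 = 14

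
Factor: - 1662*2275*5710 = -21589795500= - 2^2 * 3^1*5^3*7^1*13^1*277^1*571^1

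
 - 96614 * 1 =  - 96614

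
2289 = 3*763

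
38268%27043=11225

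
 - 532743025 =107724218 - 640467243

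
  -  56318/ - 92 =612+ 7/46 = 612.15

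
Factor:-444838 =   -  2^1*222419^1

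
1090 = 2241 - 1151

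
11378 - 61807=-50429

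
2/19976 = 1/9988 = 0.00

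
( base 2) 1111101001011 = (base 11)6023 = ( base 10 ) 8011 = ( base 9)11881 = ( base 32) 7QB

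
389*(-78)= - 30342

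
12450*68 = 846600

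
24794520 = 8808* 2815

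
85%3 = 1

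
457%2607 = 457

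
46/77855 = 2/3385 =0.00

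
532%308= 224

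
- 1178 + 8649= 7471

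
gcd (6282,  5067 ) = 9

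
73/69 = 73/69 =1.06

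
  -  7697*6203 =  - 47744491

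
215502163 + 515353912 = 730856075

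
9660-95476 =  - 85816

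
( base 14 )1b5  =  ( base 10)355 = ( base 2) 101100011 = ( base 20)hf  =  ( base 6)1351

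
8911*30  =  267330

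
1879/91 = 20  +  59/91=   20.65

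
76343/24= 76343/24 = 3180.96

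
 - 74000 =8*(-9250) 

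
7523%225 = 98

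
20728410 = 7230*2867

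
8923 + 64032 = 72955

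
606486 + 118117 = 724603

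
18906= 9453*2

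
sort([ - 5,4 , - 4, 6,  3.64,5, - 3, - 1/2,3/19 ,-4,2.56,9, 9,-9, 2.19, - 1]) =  [ - 9, - 5 ,-4 , - 4, - 3, - 1, -1/2,3/19,2.19,2.56, 3.64, 4,5, 6,9,9]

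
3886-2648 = 1238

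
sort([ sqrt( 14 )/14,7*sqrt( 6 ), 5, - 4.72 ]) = [ -4.72, sqrt( 14 )/14, 5, 7 *sqrt( 6 )]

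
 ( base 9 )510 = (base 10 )414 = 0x19e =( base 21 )jf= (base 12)2a6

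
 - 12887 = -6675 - 6212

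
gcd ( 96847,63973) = 1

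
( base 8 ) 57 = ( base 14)35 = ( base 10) 47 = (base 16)2F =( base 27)1k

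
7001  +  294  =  7295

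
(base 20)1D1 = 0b1010010101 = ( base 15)2e1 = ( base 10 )661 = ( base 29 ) MN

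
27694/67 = 413+23/67 = 413.34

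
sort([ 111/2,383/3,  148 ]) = [ 111/2, 383/3,148] 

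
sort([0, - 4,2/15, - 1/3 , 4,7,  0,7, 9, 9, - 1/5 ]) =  [ - 4, - 1/3, - 1/5 , 0,0,2/15,4, 7,7,9, 9]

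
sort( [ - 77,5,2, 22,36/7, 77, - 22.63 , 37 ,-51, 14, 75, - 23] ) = [-77, - 51,-23,-22.63, 2, 5,  36/7, 14,  22, 37, 75, 77 ]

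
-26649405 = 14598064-41247469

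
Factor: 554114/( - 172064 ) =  - 979/304=- 2^( - 4)  *  11^1*19^( - 1)*89^1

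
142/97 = 1+45/97 = 1.46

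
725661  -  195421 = 530240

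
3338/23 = 3338/23 = 145.13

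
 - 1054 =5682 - 6736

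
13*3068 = 39884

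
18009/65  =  18009/65 =277.06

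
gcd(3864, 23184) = 3864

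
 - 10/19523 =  - 1 + 19513/19523= - 0.00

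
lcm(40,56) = 280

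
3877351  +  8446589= 12323940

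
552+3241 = 3793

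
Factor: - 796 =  - 2^2*199^1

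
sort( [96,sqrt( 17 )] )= [ sqrt(17 ),96] 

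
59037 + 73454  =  132491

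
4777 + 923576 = 928353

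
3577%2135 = 1442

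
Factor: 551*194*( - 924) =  - 98770056 = - 2^3* 3^1* 7^1*11^1*19^1*29^1*97^1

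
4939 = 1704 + 3235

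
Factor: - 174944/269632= - 2^( - 1) * 7^1*71^1*383^(  -  1)=-497/766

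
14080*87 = 1224960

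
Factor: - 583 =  -11^1*53^1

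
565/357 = 1 + 208/357 = 1.58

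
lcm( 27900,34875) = 139500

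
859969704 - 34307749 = 825661955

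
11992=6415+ 5577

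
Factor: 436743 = 3^2*48527^1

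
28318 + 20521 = 48839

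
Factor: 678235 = 5^1*135647^1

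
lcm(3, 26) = 78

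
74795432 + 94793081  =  169588513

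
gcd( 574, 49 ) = 7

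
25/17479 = 25/17479 = 0.00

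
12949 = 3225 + 9724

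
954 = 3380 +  - 2426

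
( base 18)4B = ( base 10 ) 83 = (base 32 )2J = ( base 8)123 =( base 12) 6B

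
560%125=60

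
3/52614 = 1/17538= 0.00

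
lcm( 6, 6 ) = 6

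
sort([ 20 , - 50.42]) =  [ - 50.42 , 20]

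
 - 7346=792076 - 799422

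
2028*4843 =9821604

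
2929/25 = 2929/25  =  117.16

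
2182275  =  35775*61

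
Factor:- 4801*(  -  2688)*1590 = 20519089920  =  2^8*3^2 * 5^1 * 7^1*53^1 * 4801^1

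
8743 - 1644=7099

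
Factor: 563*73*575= 23631925 = 5^2*23^1*73^1*563^1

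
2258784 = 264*8556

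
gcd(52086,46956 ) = 6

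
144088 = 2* 72044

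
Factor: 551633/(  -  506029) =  - 629/577 = -  17^1*37^1 * 577^( - 1 )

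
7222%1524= 1126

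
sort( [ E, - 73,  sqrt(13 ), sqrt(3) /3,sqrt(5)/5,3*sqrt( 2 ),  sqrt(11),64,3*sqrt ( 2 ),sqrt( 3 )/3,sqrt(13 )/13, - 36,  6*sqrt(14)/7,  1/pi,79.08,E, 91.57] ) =[ - 73, - 36,sqrt(13 ) /13,1/pi,sqrt(  5) /5,sqrt (3)/3, sqrt(3 )/3, E, E,6*sqrt(14) /7,sqrt(11),sqrt(13), 3*sqrt( 2 ),  3* sqrt(2),64,79.08,91.57] 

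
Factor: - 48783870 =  - 2^1*3^4 *5^1*229^1*263^1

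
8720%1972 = 832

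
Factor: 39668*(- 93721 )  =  -3717724628  =  - 2^2*17^1*37^1*47^1 * 149^1*211^1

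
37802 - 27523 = 10279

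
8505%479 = 362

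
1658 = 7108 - 5450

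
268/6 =44 + 2/3 = 44.67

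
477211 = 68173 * 7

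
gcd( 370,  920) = 10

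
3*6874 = 20622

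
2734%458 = 444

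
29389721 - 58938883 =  -29549162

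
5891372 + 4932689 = 10824061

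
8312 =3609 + 4703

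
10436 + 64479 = 74915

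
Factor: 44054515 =5^1 * 8810903^1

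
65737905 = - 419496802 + 485234707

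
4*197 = 788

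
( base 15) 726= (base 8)3113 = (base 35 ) 1b1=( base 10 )1611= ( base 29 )1qg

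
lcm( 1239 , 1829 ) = 38409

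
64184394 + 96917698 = 161102092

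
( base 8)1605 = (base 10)901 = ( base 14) 485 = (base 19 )298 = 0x385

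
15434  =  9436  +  5998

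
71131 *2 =142262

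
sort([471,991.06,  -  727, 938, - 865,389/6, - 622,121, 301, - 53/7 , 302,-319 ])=[  -  865, - 727, - 622, - 319, - 53/7,389/6,121, 301,302, 471,938,991.06 ] 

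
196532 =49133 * 4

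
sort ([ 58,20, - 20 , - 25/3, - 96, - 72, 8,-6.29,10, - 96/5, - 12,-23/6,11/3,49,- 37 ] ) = [ - 96, - 72, - 37, - 20, - 96/5, - 12, - 25/3,-6.29, - 23/6,11/3,8,10,20, 49,58]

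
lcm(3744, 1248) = 3744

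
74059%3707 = 3626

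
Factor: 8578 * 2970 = 2^2*3^3*5^1*11^1*4289^1  =  25476660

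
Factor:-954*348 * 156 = -2^5*3^4*13^1*29^1*53^1= - 51790752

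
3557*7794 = 27723258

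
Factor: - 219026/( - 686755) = 2^1* 5^( - 1)*19^( - 1)*97^1*1129^1*7229^(-1) 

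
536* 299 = 160264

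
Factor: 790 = 2^1*5^1*79^1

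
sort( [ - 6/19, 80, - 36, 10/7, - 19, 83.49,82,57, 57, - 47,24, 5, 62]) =[-47,-36, - 19,-6/19,  10/7 , 5, 24,57,57, 62 , 80, 82,83.49 ] 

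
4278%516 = 150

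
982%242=14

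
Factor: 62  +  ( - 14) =48 = 2^4*3^1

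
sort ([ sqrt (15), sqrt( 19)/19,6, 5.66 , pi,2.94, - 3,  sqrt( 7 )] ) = [ - 3 , sqrt ( 19 ) /19,sqrt(7 ),2.94,pi,sqrt( 15),5.66,6] 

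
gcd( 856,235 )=1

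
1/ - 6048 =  - 1 + 6047/6048 = - 0.00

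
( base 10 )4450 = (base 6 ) 32334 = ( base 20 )B2A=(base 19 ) c64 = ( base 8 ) 10542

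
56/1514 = 28/757 = 0.04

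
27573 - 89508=-61935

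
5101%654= 523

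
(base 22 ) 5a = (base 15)80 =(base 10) 120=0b1111000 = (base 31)3R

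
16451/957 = 17+182/957 = 17.19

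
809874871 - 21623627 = 788251244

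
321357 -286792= 34565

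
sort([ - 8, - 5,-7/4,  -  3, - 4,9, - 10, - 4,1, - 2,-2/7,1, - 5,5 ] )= [ - 10, - 8, - 5, - 5,-4, - 4, - 3,  -  2, - 7/4, - 2/7,1,  1,5,9] 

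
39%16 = 7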